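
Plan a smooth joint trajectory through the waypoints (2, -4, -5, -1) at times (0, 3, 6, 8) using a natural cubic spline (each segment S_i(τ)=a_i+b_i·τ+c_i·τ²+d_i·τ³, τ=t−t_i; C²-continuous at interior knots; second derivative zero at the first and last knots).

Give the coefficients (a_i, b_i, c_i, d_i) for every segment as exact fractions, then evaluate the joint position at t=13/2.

  seg 0: a=2 b=-251/111 c=0 d=29/999
  seg 1: a=-4 b=-164/111 c=29/111 d=40/999
  seg 2: a=-5 b=130/111 c=23/37 d=-23/222
S(13/2) = -2529/592

Δ: Δ0=-2, Δ1=-1/3, Δ2=2
row 1: diag=12, rhs=10; c'=1/4, d'=5/6
row 2: denom=10−3·1/4=37/4; d'=(14−3·5/6)/(37/4)=46/37
back: M2=46/37
back: M1=5/6−1/4·46/37=58/111
M: M0=0, M1=58/111, M2=46/37, M3=0
seg 0: a=2, c=M0/2=0, d=(M1−M0)/(6·3)=29/999, b=Δ0−h0·(2M0+M1)/6=-251/111
seg 1: a=-4, c=M1/2=29/111, d=(M2−M1)/(6·3)=40/999, b=Δ1−h1·(2M1+M2)/6=-164/111
seg 2: a=-5, c=M2/2=23/37, d=(M3−M2)/(6·2)=-23/222, b=Δ2−h2·(2M2+M3)/6=130/111
t_q=13/2 → seg 2, τ=1/2; S=-5+130/111·τ+23/37·τ²+-23/222·τ³=-2529/592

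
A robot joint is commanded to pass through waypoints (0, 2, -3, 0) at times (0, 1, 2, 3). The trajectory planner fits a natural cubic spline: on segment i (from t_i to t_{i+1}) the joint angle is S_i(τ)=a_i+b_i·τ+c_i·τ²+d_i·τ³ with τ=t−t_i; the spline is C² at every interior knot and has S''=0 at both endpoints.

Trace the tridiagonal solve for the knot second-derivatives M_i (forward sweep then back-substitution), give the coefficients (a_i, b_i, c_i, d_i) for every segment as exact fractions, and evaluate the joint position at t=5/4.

  seg 0: a=0 b=22/5 c=0 d=-12/5
  seg 1: a=2 b=-14/5 c=-36/5 d=5
  seg 2: a=-3 b=-11/5 c=39/5 d=-13/5
S(5/4) = 297/320

Δ: Δ0=2, Δ1=-5, Δ2=3
row 1: diag=4, rhs=-42; c'=1/4, d'=-21/2
row 2: denom=4−1·1/4=15/4; d'=(48−1·-21/2)/(15/4)=78/5
back: M2=78/5
back: M1=-21/2−1/4·78/5=-72/5
M: M0=0, M1=-72/5, M2=78/5, M3=0
seg 0: a=0, c=M0/2=0, d=(M1−M0)/(6·1)=-12/5, b=Δ0−h0·(2M0+M1)/6=22/5
seg 1: a=2, c=M1/2=-36/5, d=(M2−M1)/(6·1)=5, b=Δ1−h1·(2M1+M2)/6=-14/5
seg 2: a=-3, c=M2/2=39/5, d=(M3−M2)/(6·1)=-13/5, b=Δ2−h2·(2M2+M3)/6=-11/5
t_q=5/4 → seg 1, τ=1/4; S=2+-14/5·τ+-36/5·τ²+5·τ³=297/320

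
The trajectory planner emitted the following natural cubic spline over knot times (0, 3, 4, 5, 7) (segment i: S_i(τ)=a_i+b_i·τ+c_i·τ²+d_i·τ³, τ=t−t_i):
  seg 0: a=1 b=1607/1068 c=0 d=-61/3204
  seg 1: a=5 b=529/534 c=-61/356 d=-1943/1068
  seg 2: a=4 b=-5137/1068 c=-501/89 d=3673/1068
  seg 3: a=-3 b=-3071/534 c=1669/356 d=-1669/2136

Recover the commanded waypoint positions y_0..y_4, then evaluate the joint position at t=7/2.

y_0 = S_0(0) = a_0 = 1
y_1 = S_1(0) = a_1 = 5
y_2 = S_2(0) = a_2 = 4
y_3 = S_3(0) = a_3 = -3
y_4 = S_3(2) = -2
t_q=7/2 is in segment 1 (τ=1/2); S_1(τ)=14881/2848

y_0=1 y_1=5 y_2=4 y_3=-3 y_4=-2
S(7/2) = 14881/2848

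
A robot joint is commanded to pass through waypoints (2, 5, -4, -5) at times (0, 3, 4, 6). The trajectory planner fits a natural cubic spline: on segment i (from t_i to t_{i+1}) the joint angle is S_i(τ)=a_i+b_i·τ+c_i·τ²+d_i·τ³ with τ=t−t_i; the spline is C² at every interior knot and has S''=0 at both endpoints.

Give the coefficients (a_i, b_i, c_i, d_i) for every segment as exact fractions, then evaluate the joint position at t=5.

  seg 0: a=2 b=505/94 c=0 d=-137/282
  seg 1: a=5 b=-364/47 c=-411/94 d=293/94
  seg 2: a=-4 b=-671/94 c=234/47 d=-39/47
S(5) = -657/94

Δ: Δ0=1, Δ1=-9, Δ2=-1/2
row 1: diag=8, rhs=-60; c'=1/8, d'=-15/2
row 2: denom=6−1·1/8=47/8; d'=(51−1·-15/2)/(47/8)=468/47
back: M2=468/47
back: M1=-15/2−1/8·468/47=-411/47
M: M0=0, M1=-411/47, M2=468/47, M3=0
seg 0: a=2, c=M0/2=0, d=(M1−M0)/(6·3)=-137/282, b=Δ0−h0·(2M0+M1)/6=505/94
seg 1: a=5, c=M1/2=-411/94, d=(M2−M1)/(6·1)=293/94, b=Δ1−h1·(2M1+M2)/6=-364/47
seg 2: a=-4, c=M2/2=234/47, d=(M3−M2)/(6·2)=-39/47, b=Δ2−h2·(2M2+M3)/6=-671/94
t_q=5 → seg 2, τ=1; S=-4+-671/94·τ+234/47·τ²+-39/47·τ³=-657/94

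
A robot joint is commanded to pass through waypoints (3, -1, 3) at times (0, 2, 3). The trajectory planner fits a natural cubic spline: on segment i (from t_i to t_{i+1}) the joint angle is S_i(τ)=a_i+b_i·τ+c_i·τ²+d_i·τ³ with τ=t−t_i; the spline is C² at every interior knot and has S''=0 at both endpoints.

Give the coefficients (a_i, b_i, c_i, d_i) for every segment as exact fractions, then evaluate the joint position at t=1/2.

Δ: Δ0=-2, Δ1=4
row 1: diag=6, rhs=36; c'=1/6, d'=6
back: M1=6
M: M0=0, M1=6, M2=0
seg 0: a=3, c=M0/2=0, d=(M1−M0)/(6·2)=1/2, b=Δ0−h0·(2M0+M1)/6=-4
seg 1: a=-1, c=M1/2=3, d=(M2−M1)/(6·1)=-1, b=Δ1−h1·(2M1+M2)/6=2
t_q=1/2 → seg 0, τ=1/2; S=3+-4·τ+0·τ²+1/2·τ³=17/16

  seg 0: a=3 b=-4 c=0 d=1/2
  seg 1: a=-1 b=2 c=3 d=-1
S(1/2) = 17/16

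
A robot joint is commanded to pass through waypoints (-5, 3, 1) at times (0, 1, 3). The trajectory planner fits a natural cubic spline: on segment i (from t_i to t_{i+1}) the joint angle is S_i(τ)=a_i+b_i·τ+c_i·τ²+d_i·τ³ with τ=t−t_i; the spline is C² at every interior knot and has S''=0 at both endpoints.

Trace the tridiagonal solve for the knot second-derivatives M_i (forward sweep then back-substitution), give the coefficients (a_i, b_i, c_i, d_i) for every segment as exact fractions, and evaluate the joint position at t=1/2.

Δ: Δ0=8, Δ1=-1
row 1: diag=6, rhs=-54; c'=1/3, d'=-9
back: M1=-9
M: M0=0, M1=-9, M2=0
seg 0: a=-5, c=M0/2=0, d=(M1−M0)/(6·1)=-3/2, b=Δ0−h0·(2M0+M1)/6=19/2
seg 1: a=3, c=M1/2=-9/2, d=(M2−M1)/(6·2)=3/4, b=Δ1−h1·(2M1+M2)/6=5
t_q=1/2 → seg 0, τ=1/2; S=-5+19/2·τ+0·τ²+-3/2·τ³=-7/16

  seg 0: a=-5 b=19/2 c=0 d=-3/2
  seg 1: a=3 b=5 c=-9/2 d=3/4
S(1/2) = -7/16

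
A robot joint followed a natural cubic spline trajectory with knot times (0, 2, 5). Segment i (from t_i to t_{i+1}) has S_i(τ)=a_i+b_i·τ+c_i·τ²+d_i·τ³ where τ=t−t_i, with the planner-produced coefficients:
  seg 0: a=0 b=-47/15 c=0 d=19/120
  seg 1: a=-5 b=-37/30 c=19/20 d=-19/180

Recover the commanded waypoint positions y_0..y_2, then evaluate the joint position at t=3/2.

y_0 = S_0(0) = a_0 = 0
y_1 = S_1(0) = a_1 = -5
y_2 = S_1(3) = -3
t_q=3/2 is in segment 0 (τ=3/2); S_0(τ)=-1333/320

y_0=0 y_1=-5 y_2=-3
S(3/2) = -1333/320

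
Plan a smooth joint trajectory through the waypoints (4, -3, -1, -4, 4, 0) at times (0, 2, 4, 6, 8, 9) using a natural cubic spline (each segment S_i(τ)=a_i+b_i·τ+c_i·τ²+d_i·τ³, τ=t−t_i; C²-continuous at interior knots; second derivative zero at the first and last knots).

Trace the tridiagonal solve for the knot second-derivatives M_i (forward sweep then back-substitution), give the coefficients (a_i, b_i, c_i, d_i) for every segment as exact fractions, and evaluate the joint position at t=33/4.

  seg 0: a=4 b=-772/153 c=0 d=473/1224
  seg 1: a=-3 b=-125/306 c=473/204 d=-247/306
  seg 2: a=-1 b=-251/306 c=-515/204 d=1337/1224
  seg 3: a=-4 b=335/153 c=137/34 d=-239/153
  seg 4: a=4 b=-67/153 c=-545/102 d=545/306
S(33/4) = 23399/6528

Δ: Δ0=-7/2, Δ1=1, Δ2=-3/2, Δ3=4, Δ4=-4
row 1: diag=8, rhs=27; c'=1/4, d'=27/8
row 2: denom=8−2·1/4=15/2; d'=(-15−2·27/8)/(15/2)=-29/10
row 3: denom=8−2·4/15=112/15; d'=(33−2·-29/10)/(112/15)=291/56
row 4: denom=6−2·15/56=153/28; d'=(-48−2·291/56)/(153/28)=-545/51
back: M4=-545/51
back: M3=291/56−15/56·-545/51=137/17
back: M2=-29/10−4/15·137/17=-515/102
back: M1=27/8−1/4·-515/102=473/102
M: M0=0, M1=473/102, M2=-515/102, M3=137/17, M4=-545/51, M5=0
seg 0: a=4, c=M0/2=0, d=(M1−M0)/(6·2)=473/1224, b=Δ0−h0·(2M0+M1)/6=-772/153
seg 1: a=-3, c=M1/2=473/204, d=(M2−M1)/(6·2)=-247/306, b=Δ1−h1·(2M1+M2)/6=-125/306
seg 2: a=-1, c=M2/2=-515/204, d=(M3−M2)/(6·2)=1337/1224, b=Δ2−h2·(2M2+M3)/6=-251/306
seg 3: a=-4, c=M3/2=137/34, d=(M4−M3)/(6·2)=-239/153, b=Δ3−h3·(2M3+M4)/6=335/153
seg 4: a=4, c=M4/2=-545/102, d=(M5−M4)/(6·1)=545/306, b=Δ4−h4·(2M4+M5)/6=-67/153
t_q=33/4 → seg 4, τ=1/4; S=4+-67/153·τ+-545/102·τ²+545/306·τ³=23399/6528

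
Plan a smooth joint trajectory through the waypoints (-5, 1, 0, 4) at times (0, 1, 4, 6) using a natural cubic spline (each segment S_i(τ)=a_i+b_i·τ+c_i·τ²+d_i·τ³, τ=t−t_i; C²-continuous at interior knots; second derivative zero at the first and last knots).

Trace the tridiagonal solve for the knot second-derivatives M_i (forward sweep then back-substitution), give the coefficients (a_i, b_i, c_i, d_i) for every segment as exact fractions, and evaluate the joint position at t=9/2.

Δ: Δ0=6, Δ1=-1/3, Δ2=2
row 1: diag=8, rhs=-38; c'=3/8, d'=-19/4
row 2: denom=10−3·3/8=71/8; d'=(14−3·-19/4)/(71/8)=226/71
back: M2=226/71
back: M1=-19/4−3/8·226/71=-422/71
M: M0=0, M1=-422/71, M2=226/71, M3=0
seg 0: a=-5, c=M0/2=0, d=(M1−M0)/(6·1)=-211/213, b=Δ0−h0·(2M0+M1)/6=1489/213
seg 1: a=1, c=M1/2=-211/71, d=(M2−M1)/(6·3)=36/71, b=Δ1−h1·(2M1+M2)/6=856/213
seg 2: a=0, c=M2/2=113/71, d=(M3−M2)/(6·2)=-113/426, b=Δ2−h2·(2M2+M3)/6=-26/213
t_q=9/2 → seg 2, τ=1/2; S=0+-26/213·τ+113/71·τ²+-113/426·τ³=345/1136

  seg 0: a=-5 b=1489/213 c=0 d=-211/213
  seg 1: a=1 b=856/213 c=-211/71 d=36/71
  seg 2: a=0 b=-26/213 c=113/71 d=-113/426
S(9/2) = 345/1136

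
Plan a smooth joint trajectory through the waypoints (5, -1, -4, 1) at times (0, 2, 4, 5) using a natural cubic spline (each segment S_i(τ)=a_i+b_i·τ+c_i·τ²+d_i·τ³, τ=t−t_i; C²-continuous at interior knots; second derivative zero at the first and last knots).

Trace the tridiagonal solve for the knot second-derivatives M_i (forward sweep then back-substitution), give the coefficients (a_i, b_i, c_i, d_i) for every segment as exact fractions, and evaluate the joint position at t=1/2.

Δ: Δ0=-3, Δ1=-3/2, Δ2=5
row 1: diag=8, rhs=9; c'=1/4, d'=9/8
row 2: denom=6−2·1/4=11/2; d'=(39−2·9/8)/(11/2)=147/22
back: M2=147/22
back: M1=9/8−1/4·147/22=-6/11
M: M0=0, M1=-6/11, M2=147/22, M3=0
seg 0: a=5, c=M0/2=0, d=(M1−M0)/(6·2)=-1/22, b=Δ0−h0·(2M0+M1)/6=-31/11
seg 1: a=-1, c=M1/2=-3/11, d=(M2−M1)/(6·2)=53/88, b=Δ1−h1·(2M1+M2)/6=-37/11
seg 2: a=-4, c=M2/2=147/44, d=(M3−M2)/(6·1)=-49/44, b=Δ2−h2·(2M2+M3)/6=61/22
t_q=1/2 → seg 0, τ=1/2; S=5+-31/11·τ+0·τ²+-1/22·τ³=631/176

  seg 0: a=5 b=-31/11 c=0 d=-1/22
  seg 1: a=-1 b=-37/11 c=-3/11 d=53/88
  seg 2: a=-4 b=61/22 c=147/44 d=-49/44
S(1/2) = 631/176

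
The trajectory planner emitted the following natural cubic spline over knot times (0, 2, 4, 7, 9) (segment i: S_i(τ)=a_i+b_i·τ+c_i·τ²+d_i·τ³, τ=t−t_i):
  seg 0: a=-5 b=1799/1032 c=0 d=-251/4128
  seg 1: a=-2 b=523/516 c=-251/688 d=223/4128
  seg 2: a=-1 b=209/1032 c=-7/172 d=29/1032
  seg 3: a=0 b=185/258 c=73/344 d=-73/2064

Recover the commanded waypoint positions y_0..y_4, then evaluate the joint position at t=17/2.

y_0=-5 y_1=-2 y_2=-1 y_3=0 y_4=2
S(17/2) = 7891/5504

y_0 = S_0(0) = a_0 = -5
y_1 = S_1(0) = a_1 = -2
y_2 = S_2(0) = a_2 = -1
y_3 = S_3(0) = a_3 = 0
y_4 = S_3(2) = 2
t_q=17/2 is in segment 3 (τ=3/2); S_3(τ)=7891/5504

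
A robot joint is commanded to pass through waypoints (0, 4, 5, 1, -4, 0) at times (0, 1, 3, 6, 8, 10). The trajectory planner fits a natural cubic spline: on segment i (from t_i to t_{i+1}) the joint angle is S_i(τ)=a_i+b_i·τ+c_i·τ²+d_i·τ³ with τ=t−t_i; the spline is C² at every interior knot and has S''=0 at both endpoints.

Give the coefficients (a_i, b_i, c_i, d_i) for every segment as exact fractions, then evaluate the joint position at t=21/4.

  seg 0: a=0 b=26303/5736 c=0 d=-3359/5736
  seg 1: a=4 b=8113/2868 c=-3359/1912 d=1699/5736
  seg 2: a=5 b=-1847/2868 c=39/1912 d=-1435/17208
  seg 3: a=1 b=-15907/5736 c=-349/478 d=9943/22944
  seg 4: a=-4 b=-1415/2868 c=7151/3824 d=-7151/22944
S(21/4) = 330929/122368

Δ: Δ0=4, Δ1=1/2, Δ2=-4/3, Δ3=-5/2, Δ4=2
row 1: diag=6, rhs=-21; c'=1/3, d'=-7/2
row 2: denom=10−2·1/3=28/3; d'=(-11−2·-7/2)/(28/3)=-3/7
row 3: denom=10−3·9/28=253/28; d'=(-7−3·-3/7)/(253/28)=-160/253
row 4: denom=8−2·56/253=1912/253; d'=(27−2·-160/253)/(1912/253)=7151/1912
back: M4=7151/1912
back: M3=-160/253−56/253·7151/1912=-349/239
back: M2=-3/7−9/28·-349/239=39/956
back: M1=-7/2−1/3·39/956=-3359/956
M: M0=0, M1=-3359/956, M2=39/956, M3=-349/239, M4=7151/1912, M5=0
seg 0: a=0, c=M0/2=0, d=(M1−M0)/(6·1)=-3359/5736, b=Δ0−h0·(2M0+M1)/6=26303/5736
seg 1: a=4, c=M1/2=-3359/1912, d=(M2−M1)/(6·2)=1699/5736, b=Δ1−h1·(2M1+M2)/6=8113/2868
seg 2: a=5, c=M2/2=39/1912, d=(M3−M2)/(6·3)=-1435/17208, b=Δ2−h2·(2M2+M3)/6=-1847/2868
seg 3: a=1, c=M3/2=-349/478, d=(M4−M3)/(6·2)=9943/22944, b=Δ3−h3·(2M3+M4)/6=-15907/5736
seg 4: a=-4, c=M4/2=7151/3824, d=(M5−M4)/(6·2)=-7151/22944, b=Δ4−h4·(2M4+M5)/6=-1415/2868
t_q=21/4 → seg 2, τ=9/4; S=5+-1847/2868·τ+39/1912·τ²+-1435/17208·τ³=330929/122368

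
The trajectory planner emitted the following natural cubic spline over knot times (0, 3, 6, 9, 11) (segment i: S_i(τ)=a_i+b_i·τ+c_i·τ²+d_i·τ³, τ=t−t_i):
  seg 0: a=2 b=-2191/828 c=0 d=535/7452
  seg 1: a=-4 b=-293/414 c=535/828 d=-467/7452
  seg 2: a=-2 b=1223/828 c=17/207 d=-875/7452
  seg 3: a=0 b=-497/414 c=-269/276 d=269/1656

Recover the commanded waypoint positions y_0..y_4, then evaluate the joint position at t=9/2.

y_0=2 y_1=-4 y_2=-2 y_3=0 y_4=-5
S(9/2) = -2811/736

y_0 = S_0(0) = a_0 = 2
y_1 = S_1(0) = a_1 = -4
y_2 = S_2(0) = a_2 = -2
y_3 = S_3(0) = a_3 = 0
y_4 = S_3(2) = -5
t_q=9/2 is in segment 1 (τ=3/2); S_1(τ)=-2811/736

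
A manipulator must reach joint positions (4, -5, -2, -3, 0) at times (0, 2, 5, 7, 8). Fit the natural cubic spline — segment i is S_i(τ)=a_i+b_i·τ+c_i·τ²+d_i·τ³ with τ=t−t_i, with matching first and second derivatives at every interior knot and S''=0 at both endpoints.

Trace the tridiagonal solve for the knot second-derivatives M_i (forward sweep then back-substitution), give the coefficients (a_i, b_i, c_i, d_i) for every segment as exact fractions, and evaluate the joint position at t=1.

  seg 0: a=4 b=-2989/506 c=0 d=89/253
  seg 1: a=-5 b=-853/506 c=534/253 d=-205/506
  seg 2: a=-2 b=10/253 c=-777/506 d=1281/2024
  seg 3: a=-3 b=755/506 c=2289/1012 d=-763/1012
S(1) = -787/506

Δ: Δ0=-9/2, Δ1=1, Δ2=-1/2, Δ3=3
row 1: diag=10, rhs=33; c'=3/10, d'=33/10
row 2: denom=10−3·3/10=91/10; d'=(-9−3·33/10)/(91/10)=-27/13
row 3: denom=6−2·20/91=506/91; d'=(21−2·-27/13)/(506/91)=2289/506
back: M3=2289/506
back: M2=-27/13−20/91·2289/506=-777/253
back: M1=33/10−3/10·-777/253=1068/253
M: M0=0, M1=1068/253, M2=-777/253, M3=2289/506, M4=0
seg 0: a=4, c=M0/2=0, d=(M1−M0)/(6·2)=89/253, b=Δ0−h0·(2M0+M1)/6=-2989/506
seg 1: a=-5, c=M1/2=534/253, d=(M2−M1)/(6·3)=-205/506, b=Δ1−h1·(2M1+M2)/6=-853/506
seg 2: a=-2, c=M2/2=-777/506, d=(M3−M2)/(6·2)=1281/2024, b=Δ2−h2·(2M2+M3)/6=10/253
seg 3: a=-3, c=M3/2=2289/1012, d=(M4−M3)/(6·1)=-763/1012, b=Δ3−h3·(2M3+M4)/6=755/506
t_q=1 → seg 0, τ=1; S=4+-2989/506·τ+0·τ²+89/253·τ³=-787/506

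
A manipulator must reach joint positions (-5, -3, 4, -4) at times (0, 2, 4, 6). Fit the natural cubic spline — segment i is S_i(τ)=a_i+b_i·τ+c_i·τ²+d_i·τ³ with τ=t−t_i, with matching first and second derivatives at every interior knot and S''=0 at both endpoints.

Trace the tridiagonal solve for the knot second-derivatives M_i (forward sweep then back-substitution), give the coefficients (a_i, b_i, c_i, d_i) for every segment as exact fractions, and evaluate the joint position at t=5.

Δ: Δ0=1, Δ1=7/2, Δ2=-4
row 1: diag=8, rhs=15; c'=1/4, d'=15/8
row 2: denom=8−2·1/4=15/2; d'=(-45−2·15/8)/(15/2)=-13/2
back: M2=-13/2
back: M1=15/8−1/4·-13/2=7/2
M: M0=0, M1=7/2, M2=-13/2, M3=0
seg 0: a=-5, c=M0/2=0, d=(M1−M0)/(6·2)=7/24, b=Δ0−h0·(2M0+M1)/6=-1/6
seg 1: a=-3, c=M1/2=7/4, d=(M2−M1)/(6·2)=-5/6, b=Δ1−h1·(2M1+M2)/6=10/3
seg 2: a=4, c=M2/2=-13/4, d=(M3−M2)/(6·2)=13/24, b=Δ2−h2·(2M2+M3)/6=1/3
t_q=5 → seg 2, τ=1; S=4+1/3·τ+-13/4·τ²+13/24·τ³=13/8

  seg 0: a=-5 b=-1/6 c=0 d=7/24
  seg 1: a=-3 b=10/3 c=7/4 d=-5/6
  seg 2: a=4 b=1/3 c=-13/4 d=13/24
S(5) = 13/8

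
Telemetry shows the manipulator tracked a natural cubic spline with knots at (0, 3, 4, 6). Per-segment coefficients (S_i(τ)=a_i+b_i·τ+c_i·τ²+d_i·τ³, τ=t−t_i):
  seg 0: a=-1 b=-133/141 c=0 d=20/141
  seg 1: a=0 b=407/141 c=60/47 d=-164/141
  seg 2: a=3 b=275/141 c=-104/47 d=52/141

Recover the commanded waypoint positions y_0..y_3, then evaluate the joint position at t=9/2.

y_0 = S_0(0) = a_0 = -1
y_1 = S_1(0) = a_1 = 0
y_2 = S_2(0) = a_2 = 3
y_3 = S_2(2) = 1
t_q=9/2 is in segment 2 (τ=1/2); S_2(τ)=163/47

y_0=-1 y_1=0 y_2=3 y_3=1
S(9/2) = 163/47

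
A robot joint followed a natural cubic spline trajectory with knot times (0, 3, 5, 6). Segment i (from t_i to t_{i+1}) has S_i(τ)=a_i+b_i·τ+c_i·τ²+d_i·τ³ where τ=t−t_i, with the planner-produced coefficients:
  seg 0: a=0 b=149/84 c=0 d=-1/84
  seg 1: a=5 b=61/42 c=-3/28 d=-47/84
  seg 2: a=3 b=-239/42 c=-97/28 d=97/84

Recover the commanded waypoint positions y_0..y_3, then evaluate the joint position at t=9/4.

y_0 = S_0(0) = a_0 = 0
y_1 = S_1(0) = a_1 = 5
y_2 = S_2(0) = a_2 = 3
y_3 = S_2(1) = -5
t_q=9/4 is in segment 0 (τ=9/4); S_0(τ)=987/256

y_0=0 y_1=5 y_2=3 y_3=-5
S(9/4) = 987/256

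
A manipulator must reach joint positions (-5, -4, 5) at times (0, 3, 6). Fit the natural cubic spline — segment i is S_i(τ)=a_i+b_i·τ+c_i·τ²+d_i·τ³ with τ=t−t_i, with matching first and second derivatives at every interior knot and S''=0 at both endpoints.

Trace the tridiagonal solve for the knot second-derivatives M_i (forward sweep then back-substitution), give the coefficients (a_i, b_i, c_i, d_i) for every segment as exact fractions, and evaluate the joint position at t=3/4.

  seg 0: a=-5 b=-1/3 c=0 d=2/27
  seg 1: a=-4 b=5/3 c=2/3 d=-2/27
S(3/4) = -167/32

Δ: Δ0=1/3, Δ1=3
row 1: diag=12, rhs=16; c'=1/4, d'=4/3
back: M1=4/3
M: M0=0, M1=4/3, M2=0
seg 0: a=-5, c=M0/2=0, d=(M1−M0)/(6·3)=2/27, b=Δ0−h0·(2M0+M1)/6=-1/3
seg 1: a=-4, c=M1/2=2/3, d=(M2−M1)/(6·3)=-2/27, b=Δ1−h1·(2M1+M2)/6=5/3
t_q=3/4 → seg 0, τ=3/4; S=-5+-1/3·τ+0·τ²+2/27·τ³=-167/32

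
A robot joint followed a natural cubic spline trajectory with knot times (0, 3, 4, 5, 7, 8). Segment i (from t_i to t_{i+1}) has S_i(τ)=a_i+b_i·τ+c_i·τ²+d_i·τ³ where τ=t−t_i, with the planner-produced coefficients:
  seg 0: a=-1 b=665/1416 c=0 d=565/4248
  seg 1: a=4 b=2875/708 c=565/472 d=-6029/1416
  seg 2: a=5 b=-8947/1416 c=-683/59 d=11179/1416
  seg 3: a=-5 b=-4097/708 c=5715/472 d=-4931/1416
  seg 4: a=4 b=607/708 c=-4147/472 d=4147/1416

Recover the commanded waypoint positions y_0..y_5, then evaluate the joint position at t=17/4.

y_0 = S_0(0) = a_0 = -1
y_1 = S_1(0) = a_1 = 4
y_2 = S_2(0) = a_2 = 5
y_3 = S_3(0) = a_3 = -5
y_4 = S_4(0) = a_4 = 4
y_5 = S_4(1) = -1
t_q=17/4 is in segment 2 (τ=1/4); S_2(τ)=85193/30208

y_0=-1 y_1=4 y_2=5 y_3=-5 y_4=4 y_5=-1
S(17/4) = 85193/30208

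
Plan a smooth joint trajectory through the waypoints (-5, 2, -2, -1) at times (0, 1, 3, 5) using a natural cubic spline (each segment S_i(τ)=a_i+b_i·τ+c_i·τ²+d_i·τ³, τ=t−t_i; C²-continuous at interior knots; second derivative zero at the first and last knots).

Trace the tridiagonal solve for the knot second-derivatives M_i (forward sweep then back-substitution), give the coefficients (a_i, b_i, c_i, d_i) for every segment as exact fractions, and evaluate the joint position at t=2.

  seg 0: a=-5 b=35/4 c=0 d=-7/4
  seg 1: a=2 b=7/2 c=-21/4 d=5/4
  seg 2: a=-2 b=-5/2 c=9/4 d=-3/8
S(2) = 3/2

Δ: Δ0=7, Δ1=-2, Δ2=1/2
row 1: diag=6, rhs=-54; c'=1/3, d'=-9
row 2: denom=8−2·1/3=22/3; d'=(15−2·-9)/(22/3)=9/2
back: M2=9/2
back: M1=-9−1/3·9/2=-21/2
M: M0=0, M1=-21/2, M2=9/2, M3=0
seg 0: a=-5, c=M0/2=0, d=(M1−M0)/(6·1)=-7/4, b=Δ0−h0·(2M0+M1)/6=35/4
seg 1: a=2, c=M1/2=-21/4, d=(M2−M1)/(6·2)=5/4, b=Δ1−h1·(2M1+M2)/6=7/2
seg 2: a=-2, c=M2/2=9/4, d=(M3−M2)/(6·2)=-3/8, b=Δ2−h2·(2M2+M3)/6=-5/2
t_q=2 → seg 1, τ=1; S=2+7/2·τ+-21/4·τ²+5/4·τ³=3/2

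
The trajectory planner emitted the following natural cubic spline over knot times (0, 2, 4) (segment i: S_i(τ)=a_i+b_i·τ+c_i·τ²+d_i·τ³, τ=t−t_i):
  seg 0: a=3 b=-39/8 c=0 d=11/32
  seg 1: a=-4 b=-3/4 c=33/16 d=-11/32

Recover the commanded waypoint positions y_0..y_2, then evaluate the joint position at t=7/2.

y_0 = S_0(0) = a_0 = 3
y_1 = S_1(0) = a_1 = -4
y_2 = S_1(2) = 0
t_q=7/2 is in segment 1 (τ=3/2); S_1(τ)=-421/256

y_0=3 y_1=-4 y_2=0
S(7/2) = -421/256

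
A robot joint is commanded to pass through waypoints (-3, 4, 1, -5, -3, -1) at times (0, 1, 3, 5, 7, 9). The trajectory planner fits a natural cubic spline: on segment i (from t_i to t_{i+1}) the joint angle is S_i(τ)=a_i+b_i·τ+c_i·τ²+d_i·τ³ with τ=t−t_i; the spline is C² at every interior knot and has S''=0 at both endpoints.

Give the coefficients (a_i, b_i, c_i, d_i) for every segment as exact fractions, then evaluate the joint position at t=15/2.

Δ: Δ0=7, Δ1=-3/2, Δ2=-3, Δ3=1, Δ4=1
row 1: diag=6, rhs=-51; c'=1/3, d'=-17/2
row 2: denom=8−2·1/3=22/3; d'=(-9−2·-17/2)/(22/3)=12/11
row 3: denom=8−2·3/11=82/11; d'=(24−2·12/11)/(82/11)=120/41
row 4: denom=8−2·11/41=306/41; d'=(0−2·120/41)/(306/41)=-40/51
back: M4=-40/51
back: M3=120/41−11/41·-40/51=160/51
back: M2=12/11−3/11·160/51=4/17
back: M1=-17/2−1/3·4/17=-875/102
M: M0=0, M1=-875/102, M2=4/17, M3=160/51, M4=-40/51, M5=0
seg 0: a=-3, c=M0/2=0, d=(M1−M0)/(6·1)=-875/612, b=Δ0−h0·(2M0+M1)/6=5159/612
seg 1: a=4, c=M1/2=-875/204, d=(M2−M1)/(6·2)=899/1224, b=Δ1−h1·(2M1+M2)/6=1267/306
seg 2: a=1, c=M2/2=2/17, d=(M3−M2)/(6·2)=37/153, b=Δ2−h2·(2M2+M3)/6=-643/153
seg 3: a=-5, c=M3/2=80/51, d=(M4−M3)/(6·2)=-50/153, b=Δ3−h3·(2M3+M4)/6=-127/153
seg 4: a=-3, c=M4/2=-20/51, d=(M5−M4)/(6·2)=10/153, b=Δ4−h4·(2M4+M5)/6=233/153
t_q=15/2 → seg 4, τ=1/2; S=-3+233/153·τ+-20/51·τ²+10/153·τ³=-475/204

  seg 0: a=-3 b=5159/612 c=0 d=-875/612
  seg 1: a=4 b=1267/306 c=-875/204 d=899/1224
  seg 2: a=1 b=-643/153 c=2/17 d=37/153
  seg 3: a=-5 b=-127/153 c=80/51 d=-50/153
  seg 4: a=-3 b=233/153 c=-20/51 d=10/153
S(15/2) = -475/204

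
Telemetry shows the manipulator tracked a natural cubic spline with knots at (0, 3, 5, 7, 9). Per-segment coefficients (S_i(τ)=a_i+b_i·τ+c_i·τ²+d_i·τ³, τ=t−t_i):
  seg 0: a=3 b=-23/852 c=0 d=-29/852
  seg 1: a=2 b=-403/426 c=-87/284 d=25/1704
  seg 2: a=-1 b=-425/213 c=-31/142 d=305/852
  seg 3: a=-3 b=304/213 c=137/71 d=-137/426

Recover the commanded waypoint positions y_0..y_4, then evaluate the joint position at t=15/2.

y_0 = S_0(0) = a_0 = 3
y_1 = S_1(0) = a_1 = 2
y_2 = S_2(0) = a_2 = -1
y_3 = S_3(0) = a_3 = -3
y_4 = S_3(2) = 5
t_q=15/2 is in segment 3 (τ=1/2); S_3(τ)=-2095/1136

y_0=3 y_1=2 y_2=-1 y_3=-3 y_4=5
S(15/2) = -2095/1136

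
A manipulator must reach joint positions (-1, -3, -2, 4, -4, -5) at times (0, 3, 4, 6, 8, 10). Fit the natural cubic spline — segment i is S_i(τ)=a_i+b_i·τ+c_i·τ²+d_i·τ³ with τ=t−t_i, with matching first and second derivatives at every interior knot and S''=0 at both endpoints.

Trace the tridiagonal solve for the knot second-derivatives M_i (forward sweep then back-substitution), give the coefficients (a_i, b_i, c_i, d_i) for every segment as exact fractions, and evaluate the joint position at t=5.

  seg 0: a=-1 b=-3917/3846 c=0 d=451/11538
  seg 1: a=-3 b=71/1923 c=451/1282 d=2351/3846
  seg 2: a=-2 b=9901/3846 c=1401/641 d=-15175/15384
  seg 3: a=4 b=-1000/1923 c=-9571/2564 d=15329/15384
  seg 4: a=-4 b=-13439/3846 c=2879/1282 d=-2879/7692
S(5) = 9095/5128

Δ: Δ0=-2/3, Δ1=1, Δ2=3, Δ3=-4, Δ4=-1/2
row 1: diag=8, rhs=10; c'=1/8, d'=5/4
row 2: denom=6−1·1/8=47/8; d'=(12−1·5/4)/(47/8)=86/47
row 3: denom=8−2·16/47=344/47; d'=(-42−2·86/47)/(344/47)=-1073/172
row 4: denom=8−2·47/172=641/86; d'=(21−2·-1073/172)/(641/86)=2879/641
back: M4=2879/641
back: M3=-1073/172−47/172·2879/641=-9571/1282
back: M2=86/47−16/47·-9571/1282=2802/641
back: M1=5/4−1/8·2802/641=451/641
M: M0=0, M1=451/641, M2=2802/641, M3=-9571/1282, M4=2879/641, M5=0
seg 0: a=-1, c=M0/2=0, d=(M1−M0)/(6·3)=451/11538, b=Δ0−h0·(2M0+M1)/6=-3917/3846
seg 1: a=-3, c=M1/2=451/1282, d=(M2−M1)/(6·1)=2351/3846, b=Δ1−h1·(2M1+M2)/6=71/1923
seg 2: a=-2, c=M2/2=1401/641, d=(M3−M2)/(6·2)=-15175/15384, b=Δ2−h2·(2M2+M3)/6=9901/3846
seg 3: a=4, c=M3/2=-9571/2564, d=(M4−M3)/(6·2)=15329/15384, b=Δ3−h3·(2M3+M4)/6=-1000/1923
seg 4: a=-4, c=M4/2=2879/1282, d=(M5−M4)/(6·2)=-2879/7692, b=Δ4−h4·(2M4+M5)/6=-13439/3846
t_q=5 → seg 2, τ=1; S=-2+9901/3846·τ+1401/641·τ²+-15175/15384·τ³=9095/5128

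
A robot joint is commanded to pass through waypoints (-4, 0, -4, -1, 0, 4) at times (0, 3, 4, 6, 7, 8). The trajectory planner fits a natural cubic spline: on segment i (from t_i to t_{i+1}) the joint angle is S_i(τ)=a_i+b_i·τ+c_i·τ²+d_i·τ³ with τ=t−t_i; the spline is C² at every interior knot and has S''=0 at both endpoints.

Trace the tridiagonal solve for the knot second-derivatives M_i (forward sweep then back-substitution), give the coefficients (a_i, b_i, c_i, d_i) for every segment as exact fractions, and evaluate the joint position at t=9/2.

Δ: Δ0=4/3, Δ1=-4, Δ2=3/2, Δ3=1, Δ4=4
row 1: diag=8, rhs=-32; c'=1/8, d'=-4
row 2: denom=6−1·1/8=47/8; d'=(33−1·-4)/(47/8)=296/47
row 3: denom=6−2·16/47=250/47; d'=(-3−2·296/47)/(250/47)=-733/250
row 4: denom=4−1·47/250=953/250; d'=(18−1·-733/250)/(953/250)=5233/953
back: M4=5233/953
back: M3=-733/250−47/250·5233/953=-3778/953
back: M2=296/47−16/47·-3778/953=7288/953
back: M1=-4−1/8·7288/953=-4723/953
M: M0=0, M1=-4723/953, M2=7288/953, M3=-3778/953, M4=5233/953, M5=0
seg 0: a=-4, c=M0/2=0, d=(M1−M0)/(6·3)=-4723/17154, b=Δ0−h0·(2M0+M1)/6=21793/5718
seg 1: a=0, c=M1/2=-4723/1906, d=(M2−M1)/(6·1)=12011/5718, b=Δ1−h1·(2M1+M2)/6=-10357/2859
seg 2: a=-4, c=M2/2=3644/953, d=(M3−M2)/(6·2)=-5533/5718, b=Δ2−h2·(2M2+M3)/6=-13019/5718
seg 3: a=-1, c=M3/2=-1889/953, d=(M4−M3)/(6·1)=9011/5718, b=Δ3−h3·(2M3+M4)/6=8041/5718
seg 4: a=0, c=M4/2=5233/1906, d=(M5−M4)/(6·1)=-5233/5718, b=Δ4−h4·(2M4+M5)/6=6203/2859
t_q=9/2 → seg 2, τ=1/2; S=-4+-13019/5718·τ+3644/953·τ²+-5533/5718·τ³=-65619/15248

  seg 0: a=-4 b=21793/5718 c=0 d=-4723/17154
  seg 1: a=0 b=-10357/2859 c=-4723/1906 d=12011/5718
  seg 2: a=-4 b=-13019/5718 c=3644/953 d=-5533/5718
  seg 3: a=-1 b=8041/5718 c=-1889/953 d=9011/5718
  seg 4: a=0 b=6203/2859 c=5233/1906 d=-5233/5718
S(9/2) = -65619/15248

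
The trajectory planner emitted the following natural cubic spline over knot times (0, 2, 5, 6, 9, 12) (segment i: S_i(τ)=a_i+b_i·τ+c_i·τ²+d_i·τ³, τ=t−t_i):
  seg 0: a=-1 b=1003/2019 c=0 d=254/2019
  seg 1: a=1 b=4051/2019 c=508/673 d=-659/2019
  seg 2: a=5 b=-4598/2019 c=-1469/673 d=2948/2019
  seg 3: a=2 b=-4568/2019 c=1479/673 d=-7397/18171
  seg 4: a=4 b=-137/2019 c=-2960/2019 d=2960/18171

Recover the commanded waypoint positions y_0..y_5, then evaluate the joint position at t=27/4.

y_0=-1 y_1=1 y_2=5 y_3=2 y_4=4 y_5=-5
S(27/4) = 58903/43072

y_0 = S_0(0) = a_0 = -1
y_1 = S_1(0) = a_1 = 1
y_2 = S_2(0) = a_2 = 5
y_3 = S_3(0) = a_3 = 2
y_4 = S_4(0) = a_4 = 4
y_5 = S_4(3) = -5
t_q=27/4 is in segment 3 (τ=3/4); S_3(τ)=58903/43072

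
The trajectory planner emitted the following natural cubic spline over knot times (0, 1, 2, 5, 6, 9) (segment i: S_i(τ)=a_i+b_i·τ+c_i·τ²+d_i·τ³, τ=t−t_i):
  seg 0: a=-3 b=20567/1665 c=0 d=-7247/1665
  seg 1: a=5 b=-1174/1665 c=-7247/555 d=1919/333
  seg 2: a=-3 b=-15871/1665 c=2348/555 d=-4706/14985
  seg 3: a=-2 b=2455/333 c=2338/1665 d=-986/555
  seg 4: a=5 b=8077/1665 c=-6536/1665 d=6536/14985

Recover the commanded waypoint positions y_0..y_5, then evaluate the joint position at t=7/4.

y_0=-3 y_1=5 y_2=-3 y_3=-2 y_4=5 y_5=-4
S(7/4) = -15721/35520

y_0 = S_0(0) = a_0 = -3
y_1 = S_1(0) = a_1 = 5
y_2 = S_2(0) = a_2 = -3
y_3 = S_3(0) = a_3 = -2
y_4 = S_4(0) = a_4 = 5
y_5 = S_4(3) = -4
t_q=7/4 is in segment 1 (τ=3/4); S_1(τ)=-15721/35520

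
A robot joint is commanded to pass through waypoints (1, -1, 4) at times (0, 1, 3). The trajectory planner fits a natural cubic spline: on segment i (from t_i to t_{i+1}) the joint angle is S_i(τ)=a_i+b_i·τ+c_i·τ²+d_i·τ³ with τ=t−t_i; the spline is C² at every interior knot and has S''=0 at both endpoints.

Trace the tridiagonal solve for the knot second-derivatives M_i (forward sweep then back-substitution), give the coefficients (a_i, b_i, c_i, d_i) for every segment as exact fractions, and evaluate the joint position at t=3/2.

  seg 0: a=1 b=-11/4 c=0 d=3/4
  seg 1: a=-1 b=-1/2 c=9/4 d=-3/8
S(3/2) = -47/64

Δ: Δ0=-2, Δ1=5/2
row 1: diag=6, rhs=27; c'=1/3, d'=9/2
back: M1=9/2
M: M0=0, M1=9/2, M2=0
seg 0: a=1, c=M0/2=0, d=(M1−M0)/(6·1)=3/4, b=Δ0−h0·(2M0+M1)/6=-11/4
seg 1: a=-1, c=M1/2=9/4, d=(M2−M1)/(6·2)=-3/8, b=Δ1−h1·(2M1+M2)/6=-1/2
t_q=3/2 → seg 1, τ=1/2; S=-1+-1/2·τ+9/4·τ²+-3/8·τ³=-47/64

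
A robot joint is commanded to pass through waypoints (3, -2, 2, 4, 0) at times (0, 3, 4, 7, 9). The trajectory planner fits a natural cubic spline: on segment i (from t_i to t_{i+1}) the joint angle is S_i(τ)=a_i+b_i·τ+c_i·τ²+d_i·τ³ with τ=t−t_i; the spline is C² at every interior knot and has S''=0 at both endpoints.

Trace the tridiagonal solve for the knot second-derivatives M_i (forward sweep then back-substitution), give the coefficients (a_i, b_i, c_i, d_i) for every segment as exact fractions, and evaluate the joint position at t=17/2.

  seg 0: a=3 b=-2213/558 c=0 d=1283/5022
  seg 1: a=-2 b=818/279 c=1283/558 d=-229/186
  seg 2: a=2 b=2141/558 c=-389/279 d=565/5022
  seg 3: a=4 b=-416/279 c=-71/186 d=71/1116
S(17/2) = 3331/2976

Δ: Δ0=-5/3, Δ1=4, Δ2=2/3, Δ3=-2
row 1: diag=8, rhs=34; c'=1/8, d'=17/4
row 2: denom=8−1·1/8=63/8; d'=(-20−1·17/4)/(63/8)=-194/63
row 3: denom=10−3·8/21=62/7; d'=(-16−3·-194/63)/(62/7)=-71/93
back: M3=-71/93
back: M2=-194/63−8/21·-71/93=-778/279
back: M1=17/4−1/8·-778/279=1283/279
M: M0=0, M1=1283/279, M2=-778/279, M3=-71/93, M4=0
seg 0: a=3, c=M0/2=0, d=(M1−M0)/(6·3)=1283/5022, b=Δ0−h0·(2M0+M1)/6=-2213/558
seg 1: a=-2, c=M1/2=1283/558, d=(M2−M1)/(6·1)=-229/186, b=Δ1−h1·(2M1+M2)/6=818/279
seg 2: a=2, c=M2/2=-389/279, d=(M3−M2)/(6·3)=565/5022, b=Δ2−h2·(2M2+M3)/6=2141/558
seg 3: a=4, c=M3/2=-71/186, d=(M4−M3)/(6·2)=71/1116, b=Δ3−h3·(2M3+M4)/6=-416/279
t_q=17/2 → seg 3, τ=3/2; S=4+-416/279·τ+-71/186·τ²+71/1116·τ³=3331/2976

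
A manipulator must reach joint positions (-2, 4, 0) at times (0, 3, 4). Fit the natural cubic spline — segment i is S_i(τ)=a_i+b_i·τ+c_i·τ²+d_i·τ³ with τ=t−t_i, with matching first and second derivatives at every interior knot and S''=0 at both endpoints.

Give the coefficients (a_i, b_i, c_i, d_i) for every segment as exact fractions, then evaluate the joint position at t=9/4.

  seg 0: a=-2 b=17/4 c=0 d=-1/4
  seg 1: a=4 b=-5/2 c=-9/4 d=3/4
S(9/4) = 1207/256

Δ: Δ0=2, Δ1=-4
row 1: diag=8, rhs=-36; c'=1/8, d'=-9/2
back: M1=-9/2
M: M0=0, M1=-9/2, M2=0
seg 0: a=-2, c=M0/2=0, d=(M1−M0)/(6·3)=-1/4, b=Δ0−h0·(2M0+M1)/6=17/4
seg 1: a=4, c=M1/2=-9/4, d=(M2−M1)/(6·1)=3/4, b=Δ1−h1·(2M1+M2)/6=-5/2
t_q=9/4 → seg 0, τ=9/4; S=-2+17/4·τ+0·τ²+-1/4·τ³=1207/256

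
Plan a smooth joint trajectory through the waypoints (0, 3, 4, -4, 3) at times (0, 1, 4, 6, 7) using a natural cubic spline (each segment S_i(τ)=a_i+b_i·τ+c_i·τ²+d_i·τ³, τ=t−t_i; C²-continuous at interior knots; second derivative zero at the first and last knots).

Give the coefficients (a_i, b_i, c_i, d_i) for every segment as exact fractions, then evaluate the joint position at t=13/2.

  seg 0: a=0 b=1781/591 c=0 d=-8/591
  seg 1: a=3 b=1757/591 c=-8/197 d=-496/1773
  seg 2: a=4 b=-2851/591 c=-504/197 d=3511/2364
  seg 3: a=-4 b=1634/591 c=2503/394 d=-2503/1182
S(13/2) = -4079/3152

Δ: Δ0=3, Δ1=1/3, Δ2=-4, Δ3=7
row 1: diag=8, rhs=-16; c'=3/8, d'=-2
row 2: denom=10−3·3/8=71/8; d'=(-26−3·-2)/(71/8)=-160/71
row 3: denom=6−2·16/71=394/71; d'=(66−2·-160/71)/(394/71)=2503/197
back: M3=2503/197
back: M2=-160/71−16/71·2503/197=-1008/197
back: M1=-2−3/8·-1008/197=-16/197
M: M0=0, M1=-16/197, M2=-1008/197, M3=2503/197, M4=0
seg 0: a=0, c=M0/2=0, d=(M1−M0)/(6·1)=-8/591, b=Δ0−h0·(2M0+M1)/6=1781/591
seg 1: a=3, c=M1/2=-8/197, d=(M2−M1)/(6·3)=-496/1773, b=Δ1−h1·(2M1+M2)/6=1757/591
seg 2: a=4, c=M2/2=-504/197, d=(M3−M2)/(6·2)=3511/2364, b=Δ2−h2·(2M2+M3)/6=-2851/591
seg 3: a=-4, c=M3/2=2503/394, d=(M4−M3)/(6·1)=-2503/1182, b=Δ3−h3·(2M3+M4)/6=1634/591
t_q=13/2 → seg 3, τ=1/2; S=-4+1634/591·τ+2503/394·τ²+-2503/1182·τ³=-4079/3152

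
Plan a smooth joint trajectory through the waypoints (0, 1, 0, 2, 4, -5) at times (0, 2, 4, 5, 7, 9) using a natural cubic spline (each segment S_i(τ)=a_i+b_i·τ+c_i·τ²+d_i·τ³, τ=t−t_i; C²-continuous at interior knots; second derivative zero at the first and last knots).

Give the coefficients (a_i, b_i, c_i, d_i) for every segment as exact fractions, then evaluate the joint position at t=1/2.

Δ: Δ0=1/2, Δ1=-1/2, Δ2=2, Δ3=1, Δ4=-9/2
row 1: diag=8, rhs=-6; c'=1/4, d'=-3/4
row 2: denom=6−2·1/4=11/2; d'=(15−2·-3/4)/(11/2)=3
row 3: denom=6−1·2/11=64/11; d'=(-6−1·3)/(64/11)=-99/64
row 4: denom=8−2·11/32=117/16; d'=(-33−2·-99/64)/(117/16)=-319/78
back: M4=-319/78
back: M3=-99/64−11/32·-319/78=-11/78
back: M2=3−2/11·-11/78=118/39
back: M1=-3/4−1/4·118/39=-235/156
M: M0=0, M1=-235/156, M2=118/39, M3=-11/78, M4=-319/78, M5=0
seg 0: a=0, c=M0/2=0, d=(M1−M0)/(6·2)=-235/1872, b=Δ0−h0·(2M0+M1)/6=469/468
seg 1: a=1, c=M1/2=-235/312, d=(M2−M1)/(6·2)=707/1872, b=Δ1−h1·(2M1+M2)/6=-59/117
seg 2: a=0, c=M2/2=59/39, d=(M3−M2)/(6·1)=-19/36, b=Δ2−h2·(2M2+M3)/6=475/468
seg 3: a=2, c=M3/2=-11/156, d=(M4−M3)/(6·2)=-77/234, b=Δ3−h3·(2M3+M4)/6=575/234
seg 4: a=4, c=M4/2=-319/156, d=(M5−M4)/(6·2)=319/936, b=Δ4−h4·(2M4+M5)/6=-415/234
t_q=1/2 → seg 0, τ=1/2; S=0+469/468·τ+0·τ²+-235/1872·τ³=2423/4992

  seg 0: a=0 b=469/468 c=0 d=-235/1872
  seg 1: a=1 b=-59/117 c=-235/312 d=707/1872
  seg 2: a=0 b=475/468 c=59/39 d=-19/36
  seg 3: a=2 b=575/234 c=-11/156 d=-77/234
  seg 4: a=4 b=-415/234 c=-319/156 d=319/936
S(1/2) = 2423/4992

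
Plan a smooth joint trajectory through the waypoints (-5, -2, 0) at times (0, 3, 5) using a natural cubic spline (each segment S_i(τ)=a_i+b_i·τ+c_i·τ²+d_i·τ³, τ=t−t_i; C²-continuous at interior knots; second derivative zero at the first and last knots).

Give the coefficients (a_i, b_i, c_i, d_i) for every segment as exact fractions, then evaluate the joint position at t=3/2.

Δ: Δ0=1, Δ1=1
row 1: diag=10, rhs=0; c'=1/5, d'=0
back: M1=0
M: M0=0, M1=0, M2=0
seg 0: a=-5, c=M0/2=0, d=(M1−M0)/(6·3)=0, b=Δ0−h0·(2M0+M1)/6=1
seg 1: a=-2, c=M1/2=0, d=(M2−M1)/(6·2)=0, b=Δ1−h1·(2M1+M2)/6=1
t_q=3/2 → seg 0, τ=3/2; S=-5+1·τ+0·τ²+0·τ³=-7/2

  seg 0: a=-5 b=1 c=0 d=0
  seg 1: a=-2 b=1 c=0 d=0
S(3/2) = -7/2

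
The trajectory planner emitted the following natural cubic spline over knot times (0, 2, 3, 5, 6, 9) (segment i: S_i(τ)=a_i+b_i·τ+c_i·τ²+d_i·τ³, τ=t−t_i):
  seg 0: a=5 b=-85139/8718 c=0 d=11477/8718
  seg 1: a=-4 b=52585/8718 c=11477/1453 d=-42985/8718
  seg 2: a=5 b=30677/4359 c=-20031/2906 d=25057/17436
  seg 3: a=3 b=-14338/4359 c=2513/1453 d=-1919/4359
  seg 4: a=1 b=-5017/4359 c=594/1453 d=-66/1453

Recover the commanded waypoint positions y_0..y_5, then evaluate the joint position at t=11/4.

y_0=5 y_1=-4 y_2=5 y_3=3 y_4=1 y_5=0
S(11/4) = 536903/185984

y_0 = S_0(0) = a_0 = 5
y_1 = S_1(0) = a_1 = -4
y_2 = S_2(0) = a_2 = 5
y_3 = S_3(0) = a_3 = 3
y_4 = S_4(0) = a_4 = 1
y_5 = S_4(3) = 0
t_q=11/4 is in segment 1 (τ=3/4); S_1(τ)=536903/185984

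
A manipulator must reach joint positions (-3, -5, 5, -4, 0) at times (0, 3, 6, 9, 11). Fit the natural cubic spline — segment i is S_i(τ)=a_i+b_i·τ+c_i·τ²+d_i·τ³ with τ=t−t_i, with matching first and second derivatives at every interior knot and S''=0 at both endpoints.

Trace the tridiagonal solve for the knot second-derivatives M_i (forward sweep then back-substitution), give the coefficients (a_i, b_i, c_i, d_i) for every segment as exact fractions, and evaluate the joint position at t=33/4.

Δ: Δ0=-2/3, Δ1=10/3, Δ2=-3, Δ3=2
row 1: diag=12, rhs=24; c'=1/4, d'=2
row 2: denom=12−3·1/4=45/4; d'=(-38−3·2)/(45/4)=-176/45
row 3: denom=10−3·4/15=46/5; d'=(30−3·-176/45)/(46/5)=313/69
back: M3=313/69
back: M2=-176/45−4/15·313/69=-1060/207
back: M1=2−1/4·-1060/207=679/207
M: M0=0, M1=679/207, M2=-1060/207, M3=313/69, M4=0
seg 0: a=-3, c=M0/2=0, d=(M1−M0)/(6·3)=679/3726, b=Δ0−h0·(2M0+M1)/6=-955/414
seg 1: a=-5, c=M1/2=679/414, d=(M2−M1)/(6·3)=-1739/3726, b=Δ1−h1·(2M1+M2)/6=541/207
seg 2: a=5, c=M2/2=-530/207, d=(M3−M2)/(6·3)=1999/3726, b=Δ2−h2·(2M2+M3)/6=-61/414
seg 3: a=-4, c=M3/2=313/138, d=(M4−M3)/(6·2)=-313/828, b=Δ3−h3·(2M3+M4)/6=-212/207
t_q=33/4 → seg 2, τ=9/4; S=5+-61/414·τ+-530/207·τ²+1999/3726·τ³=-6425/2944

  seg 0: a=-3 b=-955/414 c=0 d=679/3726
  seg 1: a=-5 b=541/207 c=679/414 d=-1739/3726
  seg 2: a=5 b=-61/414 c=-530/207 d=1999/3726
  seg 3: a=-4 b=-212/207 c=313/138 d=-313/828
S(33/4) = -6425/2944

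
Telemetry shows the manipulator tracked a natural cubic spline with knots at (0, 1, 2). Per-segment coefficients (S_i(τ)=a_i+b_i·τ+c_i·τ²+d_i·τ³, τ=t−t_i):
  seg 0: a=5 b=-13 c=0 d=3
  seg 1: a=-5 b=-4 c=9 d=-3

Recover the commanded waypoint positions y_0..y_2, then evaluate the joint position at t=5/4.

y_0=5 y_1=-5 y_2=-3
S(5/4) = -351/64

y_0 = S_0(0) = a_0 = 5
y_1 = S_1(0) = a_1 = -5
y_2 = S_1(1) = -3
t_q=5/4 is in segment 1 (τ=1/4); S_1(τ)=-351/64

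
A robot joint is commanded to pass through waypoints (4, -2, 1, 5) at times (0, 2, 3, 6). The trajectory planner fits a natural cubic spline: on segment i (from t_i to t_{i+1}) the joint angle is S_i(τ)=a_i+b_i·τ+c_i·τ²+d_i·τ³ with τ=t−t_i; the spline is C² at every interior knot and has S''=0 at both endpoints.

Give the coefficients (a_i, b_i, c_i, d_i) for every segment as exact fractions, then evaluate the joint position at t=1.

Δ: Δ0=-3, Δ1=3, Δ2=4/3
row 1: diag=6, rhs=36; c'=1/6, d'=6
row 2: denom=8−1·1/6=47/6; d'=(-10−1·6)/(47/6)=-96/47
back: M2=-96/47
back: M1=6−1/6·-96/47=298/47
M: M0=0, M1=298/47, M2=-96/47, M3=0
seg 0: a=4, c=M0/2=0, d=(M1−M0)/(6·2)=149/282, b=Δ0−h0·(2M0+M1)/6=-721/141
seg 1: a=-2, c=M1/2=149/47, d=(M2−M1)/(6·1)=-197/141, b=Δ1−h1·(2M1+M2)/6=173/141
seg 2: a=1, c=M2/2=-48/47, d=(M3−M2)/(6·3)=16/141, b=Δ2−h2·(2M2+M3)/6=476/141
t_q=1 → seg 0, τ=1; S=4+-721/141·τ+0·τ²+149/282·τ³=-55/94

  seg 0: a=4 b=-721/141 c=0 d=149/282
  seg 1: a=-2 b=173/141 c=149/47 d=-197/141
  seg 2: a=1 b=476/141 c=-48/47 d=16/141
S(1) = -55/94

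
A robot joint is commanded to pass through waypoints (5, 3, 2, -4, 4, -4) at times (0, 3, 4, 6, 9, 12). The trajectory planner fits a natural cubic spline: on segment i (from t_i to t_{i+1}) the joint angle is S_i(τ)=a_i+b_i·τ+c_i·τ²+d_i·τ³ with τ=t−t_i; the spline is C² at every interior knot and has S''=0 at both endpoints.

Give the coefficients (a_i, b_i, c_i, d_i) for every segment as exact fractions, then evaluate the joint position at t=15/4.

Δ: Δ0=-2/3, Δ1=-1, Δ2=-3, Δ3=8/3, Δ4=-8/3
row 1: diag=8, rhs=-2; c'=1/8, d'=-1/4
row 2: denom=6−1·1/8=47/8; d'=(-12−1·-1/4)/(47/8)=-2
row 3: denom=10−2·16/47=438/47; d'=(34−2·-2)/(438/47)=893/219
row 4: denom=12−3·47/146=1611/146; d'=(-32−3·893/219)/(1611/146)=-6458/1611
back: M4=-6458/1611
back: M3=893/219−47/146·-6458/1611=8648/1611
back: M2=-2−16/47·8648/1611=-6166/1611
back: M1=-1/4−1/8·-6166/1611=368/1611
M: M0=0, M1=368/1611, M2=-6166/1611, M3=8648/1611, M4=-6458/1611, M5=0
seg 0: a=5, c=M0/2=0, d=(M1−M0)/(6·3)=184/14499, b=Δ0−h0·(2M0+M1)/6=-1258/1611
seg 1: a=3, c=M1/2=184/1611, d=(M2−M1)/(6·1)=-121/179, b=Δ1−h1·(2M1+M2)/6=-706/1611
seg 2: a=2, c=M2/2=-3083/1611, d=(M3−M2)/(6·2)=823/1074, b=Δ2−h2·(2M2+M3)/6=-3605/1611
seg 3: a=-4, c=M3/2=4324/1611, d=(M4−M3)/(6·3)=-7553/14499, b=Δ3−h3·(2M3+M4)/6=-1123/1611
seg 4: a=4, c=M4/2=-3229/1611, d=(M5−M4)/(6·3)=3229/14499, b=Δ4−h4·(2M4+M5)/6=2162/1611
t_q=15/4 → seg 1, τ=3/4; S=3+-706/1611·τ+184/1611·τ²+-121/179·τ³=84215/34368

  seg 0: a=5 b=-1258/1611 c=0 d=184/14499
  seg 1: a=3 b=-706/1611 c=184/1611 d=-121/179
  seg 2: a=2 b=-3605/1611 c=-3083/1611 d=823/1074
  seg 3: a=-4 b=-1123/1611 c=4324/1611 d=-7553/14499
  seg 4: a=4 b=2162/1611 c=-3229/1611 d=3229/14499
S(15/4) = 84215/34368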